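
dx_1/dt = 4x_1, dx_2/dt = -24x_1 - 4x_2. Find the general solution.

x_1(t) = -c_1e^(4t), x_2(t) = 3c_1e^(4t) - c_2e^(-4t)

Coefficient matrix A = [[4, 0], [-24, -4]].
Characteristic polynomial det(A - λI) = λ^2 - 16 = 0.
Eigenvalues λ = 4, -4.
For λ=4: (A-λI) row 2 is [-24, -8], so an eigenvector is (-1, 3).
For λ=-4: (A-λI) row 1 is [8, 0], so an eigenvector is (0, -1).
General solution: c_1e^(4t)(-1,3) + c_2e^(-4t)(0,-1).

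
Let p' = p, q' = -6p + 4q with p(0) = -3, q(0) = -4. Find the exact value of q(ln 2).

20

A = [[1,0],[-6,4]]; eigenvalues λ = 4, 1.
Eigenvectors: (0,1) for λ=4, (-1,-2) for λ=1.
From the initial condition, c_1 = 2, c_2 = 3.
q(ln 2) = (2)(2^4)(1) + (3)(2^1)(-2) = 20.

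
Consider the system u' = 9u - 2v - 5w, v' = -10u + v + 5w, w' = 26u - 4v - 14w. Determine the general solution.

u(t) = C_1e^(-4t) - C_2e^(t) + C_3e^(-t), v(t) = -C_1e^(-4t) + C_2e^(t), w(t) = 3C_1e^(-4t) - 2C_2e^(t) + 2C_3e^(-t)

Coefficient matrix A = [[9, -2, -5], [-10, 1, 5], [26, -4, -14]].
det(A - λI) = 0 gives eigenvalues λ = -4, 1, -1.
For λ=-4: eigenvector (1,-1,3).
For λ=1: eigenvector (-1,1,-2).
For λ=-1: eigenvector (1,0,2).
General solution: C_1e^(-4t)(1,-1,3) + C_2e^(t)(-1,1,-2) + C_3e^(-t)(1,0,2).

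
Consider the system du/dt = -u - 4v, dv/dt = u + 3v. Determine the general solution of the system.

Coefficient matrix A = [[-1, -4], [1, 3]].
Characteristic polynomial det(A - λI) = λ^2 - 2λ + 1 = 0.
Single eigenvalue λ = 1 with algebraic multiplicity 2.
Eigenvector v = (-2,1); generalized eigenvector w with (A-λI)w=v is (1,0).
General solution: e^(t)[c_1·v + c_2·(t·v + w)].

u(t) = -2c_1e^(t) - 2c_2te^(t) + c_2e^(t), v(t) = c_1e^(t) + c_2te^(t)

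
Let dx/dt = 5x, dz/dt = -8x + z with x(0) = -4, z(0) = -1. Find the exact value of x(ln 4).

-4096

A = [[5,0],[-8,1]]; eigenvalues λ = 5, 1.
Eigenvectors: (1,-2) for λ=5, (0,1) for λ=1.
From the initial condition, c_1 = -4, c_2 = -9.
x(ln 4) = (-4)(4^5)(1) + (-9)(4^1)(0) = -4096.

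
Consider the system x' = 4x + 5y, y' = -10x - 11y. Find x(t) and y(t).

Coefficient matrix A = [[4, 5], [-10, -11]].
Characteristic polynomial det(A - λI) = λ^2 + 7λ + 6 = 0.
Eigenvalues λ = -6, -1.
For λ=-6: (A-λI) row 1 is [10, 5], so an eigenvector is (-1, 2).
For λ=-1: (A-λI) row 1 is [5, 5], so an eigenvector is (-1, 1).
General solution: C_1e^(-6t)(-1,2) + C_2e^(-t)(-1,1).

x(t) = -C_1e^(-6t) - C_2e^(-t), y(t) = 2C_1e^(-6t) + C_2e^(-t)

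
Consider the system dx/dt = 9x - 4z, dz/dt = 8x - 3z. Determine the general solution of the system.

x(t) = -K_1e^(t) + K_2e^(5t), z(t) = -2K_1e^(t) + K_2e^(5t)

Coefficient matrix A = [[9, -4], [8, -3]].
Characteristic polynomial det(A - λI) = λ^2 - 6λ + 5 = 0.
Eigenvalues λ = 1, 5.
For λ=1: (A-λI) row 1 is [8, -4], so an eigenvector is (-1, -2).
For λ=5: (A-λI) row 1 is [4, -4], so an eigenvector is (1, 1).
General solution: K_1e^(t)(-1,-2) + K_2e^(5t)(1,1).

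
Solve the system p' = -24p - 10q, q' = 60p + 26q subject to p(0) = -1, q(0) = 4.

Coefficient matrix A = [[-24, -10], [60, 26]].
Characteristic polynomial det(A - λI) = λ^2 - 2λ - 24 = 0.
Eigenvalues λ = -4, 6.
For λ=-4: (A-λI) row 1 is [-20, -10], so an eigenvector is (1, -2).
For λ=6: (A-λI) row 1 is [-30, -10], so an eigenvector is (-1, 3).
General solution: K_1e^(-4t)(1,-2) + K_2e^(6t)(-1,3).
Applying p(0)=-1, q(0)=4 gives K_1=1, K_2=2.

p(t) = -2e^(6t) + e^(-4t), q(t) = 6e^(6t) - 2e^(-4t)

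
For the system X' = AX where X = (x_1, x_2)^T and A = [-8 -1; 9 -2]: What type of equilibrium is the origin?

stable improper node

A = [[-8,-1],[9,-2]]; det(A-λI) = λ^2 + 10λ + 25.
repeated λ = -5 with a single eigenvector.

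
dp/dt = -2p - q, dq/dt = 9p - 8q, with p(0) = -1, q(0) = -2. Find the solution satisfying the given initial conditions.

Coefficient matrix A = [[-2, -1], [9, -8]].
Characteristic polynomial det(A - λI) = λ^2 + 10λ + 25 = 0.
Single eigenvalue λ = -5 with algebraic multiplicity 2.
Eigenvector v = (-1,-3); generalized eigenvector w with (A-λI)w=v is (-1,-2).
General solution: e^(-5t)[c_1·v + c_2·(t·v + w)].
Applying p(0)=-1, q(0)=-2 gives c_1=0, c_2=1.

p(t) = -te^(-5t) - e^(-5t), q(t) = -3te^(-5t) - 2e^(-5t)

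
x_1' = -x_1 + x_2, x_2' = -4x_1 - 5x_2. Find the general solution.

Coefficient matrix A = [[-1, 1], [-4, -5]].
Characteristic polynomial det(A - λI) = λ^2 + 6λ + 9 = 0.
Single eigenvalue λ = -3 with algebraic multiplicity 2.
Eigenvector v = (-1,2); generalized eigenvector w with (A-λI)w=v is (-1,1).
General solution: e^(-3t)[c_1·v + c_2·(t·v + w)].

x_1(t) = -c_1e^(-3t) - c_2te^(-3t) - c_2e^(-3t), x_2(t) = 2c_1e^(-3t) + 2c_2te^(-3t) + c_2e^(-3t)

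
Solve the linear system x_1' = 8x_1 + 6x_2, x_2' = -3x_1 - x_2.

Coefficient matrix A = [[8, 6], [-3, -1]].
Characteristic polynomial det(A - λI) = λ^2 - 7λ + 10 = 0.
Eigenvalues λ = 5, 2.
For λ=5: (A-λI) row 1 is [3, 6], so an eigenvector is (-2, 1).
For λ=2: (A-λI) row 1 is [6, 6], so an eigenvector is (1, -1).
General solution: K_1e^(5t)(-2,1) + K_2e^(2t)(1,-1).

x_1(t) = -2K_1e^(5t) + K_2e^(2t), x_2(t) = K_1e^(5t) - K_2e^(2t)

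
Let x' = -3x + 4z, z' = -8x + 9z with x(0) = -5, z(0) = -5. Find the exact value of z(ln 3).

A = [[-3,4],[-8,9]]; eigenvalues λ = 5, 1.
Eigenvectors: (-1,-2) for λ=5, (1,1) for λ=1.
From the initial condition, c_1 = 0, c_2 = -5.
z(ln 3) = (0)(3^5)(-2) + (-5)(3^1)(1) = -15.

-15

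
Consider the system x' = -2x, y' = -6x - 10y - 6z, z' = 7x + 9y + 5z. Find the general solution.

x(t) = C_3e^(-2t), y(t) = 2C_1e^(-t) - C_2e^(-4t), z(t) = -3C_1e^(-t) + C_2e^(-4t) - C_3e^(-2t)

Coefficient matrix A = [[-2, 0, 0], [-6, -10, -6], [7, 9, 5]].
det(A - λI) = 0 gives eigenvalues λ = -1, -4, -2.
For λ=-1: eigenvector (0,2,-3).
For λ=-4: eigenvector (0,-1,1).
For λ=-2: eigenvector (1,0,-1).
General solution: C_1e^(-t)(0,2,-3) + C_2e^(-4t)(0,-1,1) + C_3e^(-2t)(1,0,-1).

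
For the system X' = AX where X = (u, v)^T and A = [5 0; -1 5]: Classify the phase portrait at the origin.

A = [[5,0],[-1,5]]; det(A-λI) = λ^2 - 10λ + 25.
repeated λ = 5 with a single eigenvector.

unstable improper node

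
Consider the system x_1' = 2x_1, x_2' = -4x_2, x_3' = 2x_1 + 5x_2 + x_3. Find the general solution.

x_1(t) = K_3e^(2t), x_2(t) = K_2e^(-4t), x_3(t) = K_1e^(t) - K_2e^(-4t) + 2K_3e^(2t)

Coefficient matrix A = [[2, 0, 0], [0, -4, 0], [2, 5, 1]].
det(A - λI) = 0 gives eigenvalues λ = 1, -4, 2.
For λ=1: eigenvector (0,0,1).
For λ=-4: eigenvector (0,1,-1).
For λ=2: eigenvector (1,0,2).
General solution: K_1e^(t)(0,0,1) + K_2e^(-4t)(0,1,-1) + K_3e^(2t)(1,0,2).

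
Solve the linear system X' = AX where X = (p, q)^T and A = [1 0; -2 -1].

p(t) = c_2e^(t), q(t) = c_1e^(-t) - c_2e^(t)

Coefficient matrix A = [[1, 0], [-2, -1]].
Characteristic polynomial det(A - λI) = λ^2 - 1 = 0.
Eigenvalues λ = -1, 1.
For λ=-1: (A-λI) row 1 is [2, 0], so an eigenvector is (0, 1).
For λ=1: (A-λI) row 2 is [-2, -2], so an eigenvector is (1, -1).
General solution: c_1e^(-t)(0,1) + c_2e^(t)(1,-1).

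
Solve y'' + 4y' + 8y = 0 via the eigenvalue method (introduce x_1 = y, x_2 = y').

Let x_1 = y, x_2 = y'. Then x_1' = x_2 and x_2' = -8x_1 - 4x_2.
A = [[0,1],[-8,-4]]; det(A-λI) = λ^2 + 4λ + 8.
Eigenvalues λ = -2 ± 2i.

y(t) = c_1e^(-2t)cos(2t) + c_2e^(-2t)sin(2t)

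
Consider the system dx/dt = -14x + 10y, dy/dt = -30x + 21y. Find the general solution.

x(t) = -C_1e^(6t) + 2C_2e^(t), y(t) = -2C_1e^(6t) + 3C_2e^(t)

Coefficient matrix A = [[-14, 10], [-30, 21]].
Characteristic polynomial det(A - λI) = λ^2 - 7λ + 6 = 0.
Eigenvalues λ = 6, 1.
For λ=6: (A-λI) row 1 is [-20, 10], so an eigenvector is (-1, -2).
For λ=1: (A-λI) row 1 is [-15, 10], so an eigenvector is (2, 3).
General solution: C_1e^(6t)(-1,-2) + C_2e^(t)(2,3).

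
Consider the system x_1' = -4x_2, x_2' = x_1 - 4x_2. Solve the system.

x_1(t) = -2C_1e^(-2t) - 2C_2te^(-2t) - C_2e^(-2t), x_2(t) = -C_1e^(-2t) - C_2te^(-2t)

Coefficient matrix A = [[0, -4], [1, -4]].
Characteristic polynomial det(A - λI) = λ^2 + 4λ + 4 = 0.
Single eigenvalue λ = -2 with algebraic multiplicity 2.
Eigenvector v = (-2,-1); generalized eigenvector w with (A-λI)w=v is (-1,0).
General solution: e^(-2t)[C_1·v + C_2·(t·v + w)].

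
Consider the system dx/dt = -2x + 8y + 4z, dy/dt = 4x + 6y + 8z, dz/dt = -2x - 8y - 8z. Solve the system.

x(t) = 2C_1e^(-4t) + C_2e^(2t) + 2C_3e^(-2t), y(t) = C_2e^(2t) + C_3e^(-2t), z(t) = -C_1e^(-4t) - C_2e^(2t) - 2C_3e^(-2t)

Coefficient matrix A = [[-2, 8, 4], [4, 6, 8], [-2, -8, -8]].
det(A - λI) = 0 gives eigenvalues λ = -4, 2, -2.
For λ=-4: eigenvector (2,0,-1).
For λ=2: eigenvector (1,1,-1).
For λ=-2: eigenvector (2,1,-2).
General solution: C_1e^(-4t)(2,0,-1) + C_2e^(2t)(1,1,-1) + C_3e^(-2t)(2,1,-2).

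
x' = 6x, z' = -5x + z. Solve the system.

Coefficient matrix A = [[6, 0], [-5, 1]].
Characteristic polynomial det(A - λI) = λ^2 - 7λ + 6 = 0.
Eigenvalues λ = 1, 6.
For λ=1: (A-λI) row 1 is [5, 0], so an eigenvector is (0, -1).
For λ=6: (A-λI) row 2 is [-5, -5], so an eigenvector is (1, -1).
General solution: C_1e^(t)(0,-1) + C_2e^(6t)(1,-1).

x(t) = C_2e^(6t), z(t) = -C_1e^(t) - C_2e^(6t)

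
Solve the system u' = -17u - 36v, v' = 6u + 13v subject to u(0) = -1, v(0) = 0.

Coefficient matrix A = [[-17, -36], [6, 13]].
Characteristic polynomial det(A - λI) = λ^2 + 4λ - 5 = 0.
Eigenvalues λ = -5, 1.
For λ=-5: (A-λI) row 1 is [-12, -36], so an eigenvector is (3, -1).
For λ=1: (A-λI) row 1 is [-18, -36], so an eigenvector is (2, -1).
General solution: C_1e^(-5t)(3,-1) + C_2e^(t)(2,-1).
Applying u(0)=-1, v(0)=0 gives C_1=-1, C_2=1.

u(t) = 2e^(t) - 3e^(-5t), v(t) = -e^(t) + e^(-5t)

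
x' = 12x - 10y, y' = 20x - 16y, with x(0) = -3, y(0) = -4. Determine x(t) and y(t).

x(t) = -e^(-2t)sin(2t) - 3e^(-2t)cos(2t), y(t) = -2e^(-2t)sin(2t) - 4e^(-2t)cos(2t)

Coefficient matrix A = [[12, -10], [20, -16]].
Characteristic polynomial det(A - λI) = λ^2 + 4λ + 8 = 0.
Eigenvalues λ = -2 ± 2i (complex conjugate pair).
For λ=-2+2i: an eigenvector is (1,1) - i(2,3) = (1 - 2i, 1 - 3i).
A real fundamental pair from Re and Im of e^((-2+2i)t)v: X_1 = e^(-2t)(cos(2t)·(1,1) + sin(2t)·(2,3)), X_2 = e^(-2t)(sin(2t)·(1,1) - cos(2t)·(2,3)).
General solution: C_1X_1 + C_2X_2.
Applying x(0)=-3, y(0)=-4 gives C_1=-1, C_2=1.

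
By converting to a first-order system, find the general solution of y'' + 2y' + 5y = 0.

Let x_1 = y, x_2 = y'. Then x_1' = x_2 and x_2' = -5x_1 - 2x_2.
A = [[0,1],[-5,-2]]; det(A-λI) = λ^2 + 2λ + 5.
Eigenvalues λ = -1 ± 2i.

y(t) = K_1e^(-t)cos(2t) + K_2e^(-t)sin(2t)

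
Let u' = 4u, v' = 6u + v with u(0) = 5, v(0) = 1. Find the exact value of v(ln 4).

2524

A = [[4,0],[6,1]]; eigenvalues λ = 4, 1.
Eigenvectors: (1,2) for λ=4, (0,1) for λ=1.
From the initial condition, c_1 = 5, c_2 = -9.
v(ln 4) = (5)(4^4)(2) + (-9)(4^1)(1) = 2524.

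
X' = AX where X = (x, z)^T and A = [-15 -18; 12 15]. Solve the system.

Coefficient matrix A = [[-15, -18], [12, 15]].
Characteristic polynomial det(A - λI) = λ^2 - 9 = 0.
Eigenvalues λ = 3, -3.
For λ=3: (A-λI) row 1 is [-18, -18], so an eigenvector is (1, -1).
For λ=-3: (A-λI) row 1 is [-12, -18], so an eigenvector is (-3, 2).
General solution: c_1e^(3t)(1,-1) + c_2e^(-3t)(-3,2).

x(t) = c_1e^(3t) - 3c_2e^(-3t), z(t) = -c_1e^(3t) + 2c_2e^(-3t)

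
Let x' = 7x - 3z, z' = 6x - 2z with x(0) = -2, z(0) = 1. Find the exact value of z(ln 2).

A = [[7,-3],[6,-2]]; eigenvalues λ = 4, 1.
Eigenvectors: (1,1) for λ=4, (1,2) for λ=1.
From the initial condition, c_1 = -5, c_2 = 3.
z(ln 2) = (-5)(2^4)(1) + (3)(2^1)(2) = -68.

-68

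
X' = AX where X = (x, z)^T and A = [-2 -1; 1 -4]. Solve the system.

Coefficient matrix A = [[-2, -1], [1, -4]].
Characteristic polynomial det(A - λI) = λ^2 + 6λ + 9 = 0.
Single eigenvalue λ = -3 with algebraic multiplicity 2.
Eigenvector v = (1,1); generalized eigenvector w with (A-λI)w=v is (2,1).
General solution: e^(-3t)[K_1·v + K_2·(t·v + w)].

x(t) = K_1e^(-3t) + K_2te^(-3t) + 2K_2e^(-3t), z(t) = K_1e^(-3t) + K_2te^(-3t) + K_2e^(-3t)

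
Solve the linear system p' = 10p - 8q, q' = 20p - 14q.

p(t) = -K_1e^(-2t)sin(4t) - K_1e^(-2t)cos(4t) - K_2e^(-2t)sin(4t) + K_2e^(-2t)cos(4t), q(t) = -2K_1e^(-2t)sin(4t) - K_1e^(-2t)cos(4t) - K_2e^(-2t)sin(4t) + 2K_2e^(-2t)cos(4t)

Coefficient matrix A = [[10, -8], [20, -14]].
Characteristic polynomial det(A - λI) = λ^2 + 4λ + 20 = 0.
Eigenvalues λ = -2 ± 4i (complex conjugate pair).
For λ=-2+4i: an eigenvector is (-1,-1) - i(-1,-2) = (-1 + i, -1 + 2i).
A real fundamental pair from Re and Im of e^((-2+4i)t)v: X_1 = e^(-2t)(cos(4t)·(-1,-1) + sin(4t)·(-1,-2)), X_2 = e^(-2t)(sin(4t)·(-1,-1) - cos(4t)·(-1,-2)).
General solution: K_1X_1 + K_2X_2.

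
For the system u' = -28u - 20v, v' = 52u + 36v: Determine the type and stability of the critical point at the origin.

unstable spiral

A = [[-28,-20],[52,36]]; det(A-λI) = λ^2 - 8λ + 32.
λ = 4 ± 4i: positive real part.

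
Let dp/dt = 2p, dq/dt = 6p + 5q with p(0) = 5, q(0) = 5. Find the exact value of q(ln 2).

440

A = [[2,0],[6,5]]; eigenvalues λ = 5, 2.
Eigenvectors: (0,-1) for λ=5, (-1,2) for λ=2.
From the initial condition, c_1 = -15, c_2 = -5.
q(ln 2) = (-15)(2^5)(-1) + (-5)(2^2)(2) = 440.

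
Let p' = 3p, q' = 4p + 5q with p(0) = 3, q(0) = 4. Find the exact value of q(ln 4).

9856

A = [[3,0],[4,5]]; eigenvalues λ = 3, 5.
Eigenvectors: (1,-2) for λ=3, (0,-1) for λ=5.
From the initial condition, c_1 = 3, c_2 = -10.
q(ln 4) = (3)(4^3)(-2) + (-10)(4^5)(-1) = 9856.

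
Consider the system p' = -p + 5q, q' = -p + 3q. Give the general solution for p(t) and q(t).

p(t) = -2K_1e^(t)sin(t) + K_1e^(t)cos(t) + K_2e^(t)sin(t) + 2K_2e^(t)cos(t), q(t) = -K_1e^(t)sin(t) + K_2e^(t)cos(t)

Coefficient matrix A = [[-1, 5], [-1, 3]].
Characteristic polynomial det(A - λI) = λ^2 - 2λ + 2 = 0.
Eigenvalues λ = 1 ± i (complex conjugate pair).
For λ=1+i: an eigenvector is (1,0) - i(-2,-1) = (1 + 2i, 0 + i).
A real fundamental pair from Re and Im of e^((1+i)t)v: X_1 = e^(t)(cos(t)·(1,0) + sin(t)·(-2,-1)), X_2 = e^(t)(sin(t)·(1,0) - cos(t)·(-2,-1)).
General solution: K_1X_1 + K_2X_2.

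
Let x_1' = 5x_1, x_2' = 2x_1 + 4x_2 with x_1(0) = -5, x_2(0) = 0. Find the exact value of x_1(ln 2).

A = [[5,0],[2,4]]; eigenvalues λ = 5, 4.
Eigenvectors: (-1,-2) for λ=5, (0,-1) for λ=4.
From the initial condition, c_1 = 5, c_2 = -10.
x_1(ln 2) = (5)(2^5)(-1) + (-10)(2^4)(0) = -160.

-160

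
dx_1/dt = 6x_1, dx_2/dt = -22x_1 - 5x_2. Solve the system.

Coefficient matrix A = [[6, 0], [-22, -5]].
Characteristic polynomial det(A - λI) = λ^2 - λ - 30 = 0.
Eigenvalues λ = 6, -5.
For λ=6: (A-λI) row 2 is [-22, -11], so an eigenvector is (1, -2).
For λ=-5: (A-λI) row 1 is [11, 0], so an eigenvector is (0, -1).
General solution: c_1e^(6t)(1,-2) + c_2e^(-5t)(0,-1).

x_1(t) = c_1e^(6t), x_2(t) = -2c_1e^(6t) - c_2e^(-5t)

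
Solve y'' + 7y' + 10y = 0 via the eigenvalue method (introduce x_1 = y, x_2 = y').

Let x_1 = y, x_2 = y'. Then x_1' = x_2 and x_2' = -10x_1 - 7x_2.
A = [[0,1],[-10,-7]]; det(A-λI) = λ^2 + 7λ + 10.
Eigenvalues λ = -5, -2 with eigenvectors (1,-5), (1,-2).

y(t) = c_1e^(-5t) + c_2e^(-2t)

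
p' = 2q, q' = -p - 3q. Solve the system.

p(t) = C_1e^(-2t) - 2C_2e^(-t), q(t) = -C_1e^(-2t) + C_2e^(-t)

Coefficient matrix A = [[0, 2], [-1, -3]].
Characteristic polynomial det(A - λI) = λ^2 + 3λ + 2 = 0.
Eigenvalues λ = -2, -1.
For λ=-2: (A-λI) row 1 is [2, 2], so an eigenvector is (1, -1).
For λ=-1: (A-λI) row 1 is [1, 2], so an eigenvector is (-2, 1).
General solution: C_1e^(-2t)(1,-1) + C_2e^(-t)(-2,1).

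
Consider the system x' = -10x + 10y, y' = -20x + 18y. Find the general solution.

Coefficient matrix A = [[-10, 10], [-20, 18]].
Characteristic polynomial det(A - λI) = λ^2 - 8λ + 20 = 0.
Eigenvalues λ = 4 ± 2i (complex conjugate pair).
For λ=4+2i: an eigenvector is (2,3) - i(1,1) = (2 - i, 3 - i).
A real fundamental pair from Re and Im of e^((4+2i)t)v: X_1 = e^(4t)(cos(2t)·(2,3) + sin(2t)·(1,1)), X_2 = e^(4t)(sin(2t)·(2,3) - cos(2t)·(1,1)).
General solution: K_1X_1 + K_2X_2.

x(t) = K_1e^(4t)sin(2t) + 2K_1e^(4t)cos(2t) + 2K_2e^(4t)sin(2t) - K_2e^(4t)cos(2t), y(t) = K_1e^(4t)sin(2t) + 3K_1e^(4t)cos(2t) + 3K_2e^(4t)sin(2t) - K_2e^(4t)cos(2t)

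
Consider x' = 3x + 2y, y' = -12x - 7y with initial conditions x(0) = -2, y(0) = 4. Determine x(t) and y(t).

Coefficient matrix A = [[3, 2], [-12, -7]].
Characteristic polynomial det(A - λI) = λ^2 + 4λ + 3 = 0.
Eigenvalues λ = -1, -3.
For λ=-1: (A-λI) row 1 is [4, 2], so an eigenvector is (1, -2).
For λ=-3: (A-λI) row 1 is [6, 2], so an eigenvector is (1, -3).
General solution: C_1e^(-t)(1,-2) + C_2e^(-3t)(1,-3).
Applying x(0)=-2, y(0)=4 gives C_1=-2, C_2=0.

x(t) = -2e^(-t), y(t) = 4e^(-t)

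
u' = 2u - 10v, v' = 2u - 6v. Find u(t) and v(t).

Coefficient matrix A = [[2, -10], [2, -6]].
Characteristic polynomial det(A - λI) = λ^2 + 4λ + 8 = 0.
Eigenvalues λ = -2 ± 2i (complex conjugate pair).
For λ=-2+2i: an eigenvector is (1,0) - i(2,1) = (1 - 2i, 0 - i).
A real fundamental pair from Re and Im of e^((-2+2i)t)v: X_1 = e^(-2t)(cos(2t)·(1,0) + sin(2t)·(2,1)), X_2 = e^(-2t)(sin(2t)·(1,0) - cos(2t)·(2,1)).
General solution: C_1X_1 + C_2X_2.

u(t) = 2C_1e^(-2t)sin(2t) + C_1e^(-2t)cos(2t) + C_2e^(-2t)sin(2t) - 2C_2e^(-2t)cos(2t), v(t) = C_1e^(-2t)sin(2t) - C_2e^(-2t)cos(2t)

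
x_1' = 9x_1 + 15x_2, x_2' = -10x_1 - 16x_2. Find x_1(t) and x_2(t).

x_1(t) = -C_1e^(-6t) - 3C_2e^(-t), x_2(t) = C_1e^(-6t) + 2C_2e^(-t)

Coefficient matrix A = [[9, 15], [-10, -16]].
Characteristic polynomial det(A - λI) = λ^2 + 7λ + 6 = 0.
Eigenvalues λ = -6, -1.
For λ=-6: (A-λI) row 1 is [15, 15], so an eigenvector is (-1, 1).
For λ=-1: (A-λI) row 1 is [10, 15], so an eigenvector is (-3, 2).
General solution: C_1e^(-6t)(-1,1) + C_2e^(-t)(-3,2).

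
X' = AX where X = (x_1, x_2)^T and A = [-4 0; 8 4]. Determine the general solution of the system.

x_1(t) = C_2e^(-4t), x_2(t) = C_1e^(4t) - C_2e^(-4t)

Coefficient matrix A = [[-4, 0], [8, 4]].
Characteristic polynomial det(A - λI) = λ^2 - 16 = 0.
Eigenvalues λ = 4, -4.
For λ=4: (A-λI) row 1 is [-8, 0], so an eigenvector is (0, 1).
For λ=-4: (A-λI) row 2 is [8, 8], so an eigenvector is (1, -1).
General solution: C_1e^(4t)(0,1) + C_2e^(-4t)(1,-1).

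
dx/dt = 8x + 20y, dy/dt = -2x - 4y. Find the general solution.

Coefficient matrix A = [[8, 20], [-2, -4]].
Characteristic polynomial det(A - λI) = λ^2 - 4λ + 8 = 0.
Eigenvalues λ = 2 ± 2i (complex conjugate pair).
For λ=2+2i: an eigenvector is (-1,0) - i(-3,1) = (-1 + 3i, 0 - i).
A real fundamental pair from Re and Im of e^((2+2i)t)v: X_1 = e^(2t)(cos(2t)·(-1,0) + sin(2t)·(-3,1)), X_2 = e^(2t)(sin(2t)·(-1,0) - cos(2t)·(-3,1)).
General solution: C_1X_1 + C_2X_2.

x(t) = -3C_1e^(2t)sin(2t) - C_1e^(2t)cos(2t) - C_2e^(2t)sin(2t) + 3C_2e^(2t)cos(2t), y(t) = C_1e^(2t)sin(2t) - C_2e^(2t)cos(2t)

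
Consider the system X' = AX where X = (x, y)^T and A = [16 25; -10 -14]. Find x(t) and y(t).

x(t) = -2c_1e^(t)sin(5t) + c_1e^(t)cos(5t) + c_2e^(t)sin(5t) + 2c_2e^(t)cos(5t), y(t) = c_1e^(t)sin(5t) - c_1e^(t)cos(5t) - c_2e^(t)sin(5t) - c_2e^(t)cos(5t)

Coefficient matrix A = [[16, 25], [-10, -14]].
Characteristic polynomial det(A - λI) = λ^2 - 2λ + 26 = 0.
Eigenvalues λ = 1 ± 5i (complex conjugate pair).
For λ=1+5i: an eigenvector is (1,-1) - i(-2,1) = (1 + 2i, -1 - i).
A real fundamental pair from Re and Im of e^((1+5i)t)v: X_1 = e^(t)(cos(5t)·(1,-1) + sin(5t)·(-2,1)), X_2 = e^(t)(sin(5t)·(1,-1) - cos(5t)·(-2,1)).
General solution: c_1X_1 + c_2X_2.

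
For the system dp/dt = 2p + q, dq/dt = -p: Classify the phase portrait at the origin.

A = [[2,1],[-1,0]]; det(A-λI) = λ^2 - 2λ + 1.
repeated λ = 1 with a single eigenvector.

unstable improper node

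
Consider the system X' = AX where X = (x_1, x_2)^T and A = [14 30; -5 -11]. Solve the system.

x_1(t) = 3C_1e^(4t) - 2C_2e^(-t), x_2(t) = -C_1e^(4t) + C_2e^(-t)

Coefficient matrix A = [[14, 30], [-5, -11]].
Characteristic polynomial det(A - λI) = λ^2 - 3λ - 4 = 0.
Eigenvalues λ = 4, -1.
For λ=4: (A-λI) row 1 is [10, 30], so an eigenvector is (3, -1).
For λ=-1: (A-λI) row 1 is [15, 30], so an eigenvector is (-2, 1).
General solution: C_1e^(4t)(3,-1) + C_2e^(-t)(-2,1).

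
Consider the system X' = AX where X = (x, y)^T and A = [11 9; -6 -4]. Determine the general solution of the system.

Coefficient matrix A = [[11, 9], [-6, -4]].
Characteristic polynomial det(A - λI) = λ^2 - 7λ + 10 = 0.
Eigenvalues λ = 5, 2.
For λ=5: (A-λI) row 1 is [6, 9], so an eigenvector is (-3, 2).
For λ=2: (A-λI) row 1 is [9, 9], so an eigenvector is (-1, 1).
General solution: c_1e^(5t)(-3,2) + c_2e^(2t)(-1,1).

x(t) = -3c_1e^(5t) - c_2e^(2t), y(t) = 2c_1e^(5t) + c_2e^(2t)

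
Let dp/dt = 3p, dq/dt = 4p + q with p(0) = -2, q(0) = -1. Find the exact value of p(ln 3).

A = [[3,0],[4,1]]; eigenvalues λ = 3, 1.
Eigenvectors: (1,2) for λ=3, (0,1) for λ=1.
From the initial condition, c_1 = -2, c_2 = 3.
p(ln 3) = (-2)(3^3)(1) + (3)(3^1)(0) = -54.

-54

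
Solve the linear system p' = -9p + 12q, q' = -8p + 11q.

p(t) = c_1e^(3t) + 3c_2e^(-t), q(t) = c_1e^(3t) + 2c_2e^(-t)

Coefficient matrix A = [[-9, 12], [-8, 11]].
Characteristic polynomial det(A - λI) = λ^2 - 2λ - 3 = 0.
Eigenvalues λ = 3, -1.
For λ=3: (A-λI) row 1 is [-12, 12], so an eigenvector is (1, 1).
For λ=-1: (A-λI) row 1 is [-8, 12], so an eigenvector is (3, 2).
General solution: c_1e^(3t)(1,1) + c_2e^(-t)(3,2).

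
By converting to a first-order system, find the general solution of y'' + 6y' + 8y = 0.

Let x_1 = y, x_2 = y'. Then x_1' = x_2 and x_2' = -8x_1 - 6x_2.
A = [[0,1],[-8,-6]]; det(A-λI) = λ^2 + 6λ + 8.
Eigenvalues λ = -4, -2 with eigenvectors (1,-4), (1,-2).

y(t) = c_1e^(-4t) + c_2e^(-2t)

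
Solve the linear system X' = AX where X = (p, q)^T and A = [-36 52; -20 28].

p(t) = 3c_1e^(-4t)sin(4t) - 2c_1e^(-4t)cos(4t) - 2c_2e^(-4t)sin(4t) - 3c_2e^(-4t)cos(4t), q(t) = 2c_1e^(-4t)sin(4t) - c_1e^(-4t)cos(4t) - c_2e^(-4t)sin(4t) - 2c_2e^(-4t)cos(4t)

Coefficient matrix A = [[-36, 52], [-20, 28]].
Characteristic polynomial det(A - λI) = λ^2 + 8λ + 32 = 0.
Eigenvalues λ = -4 ± 4i (complex conjugate pair).
For λ=-4+4i: an eigenvector is (-2,-1) - i(3,2) = (-2 - 3i, -1 - 2i).
A real fundamental pair from Re and Im of e^((-4+4i)t)v: X_1 = e^(-4t)(cos(4t)·(-2,-1) + sin(4t)·(3,2)), X_2 = e^(-4t)(sin(4t)·(-2,-1) - cos(4t)·(3,2)).
General solution: c_1X_1 + c_2X_2.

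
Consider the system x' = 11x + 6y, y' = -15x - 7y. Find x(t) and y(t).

Coefficient matrix A = [[11, 6], [-15, -7]].
Characteristic polynomial det(A - λI) = λ^2 - 4λ + 13 = 0.
Eigenvalues λ = 2 ± 3i (complex conjugate pair).
For λ=2+3i: an eigenvector is (1,-2) - i(-1,1) = (1 + i, -2 - i).
A real fundamental pair from Re and Im of e^((2+3i)t)v: X_1 = e^(2t)(cos(3t)·(1,-2) + sin(3t)·(-1,1)), X_2 = e^(2t)(sin(3t)·(1,-2) - cos(3t)·(-1,1)).
General solution: C_1X_1 + C_2X_2.

x(t) = -C_1e^(2t)sin(3t) + C_1e^(2t)cos(3t) + C_2e^(2t)sin(3t) + C_2e^(2t)cos(3t), y(t) = C_1e^(2t)sin(3t) - 2C_1e^(2t)cos(3t) - 2C_2e^(2t)sin(3t) - C_2e^(2t)cos(3t)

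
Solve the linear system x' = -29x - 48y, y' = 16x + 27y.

x(t) = -2C_1e^(-5t) + 3C_2e^(3t), y(t) = C_1e^(-5t) - 2C_2e^(3t)

Coefficient matrix A = [[-29, -48], [16, 27]].
Characteristic polynomial det(A - λI) = λ^2 + 2λ - 15 = 0.
Eigenvalues λ = -5, 3.
For λ=-5: (A-λI) row 1 is [-24, -48], so an eigenvector is (-2, 1).
For λ=3: (A-λI) row 1 is [-32, -48], so an eigenvector is (3, -2).
General solution: C_1e^(-5t)(-2,1) + C_2e^(3t)(3,-2).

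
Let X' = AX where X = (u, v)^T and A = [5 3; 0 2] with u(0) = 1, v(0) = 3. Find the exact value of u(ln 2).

A = [[5,3],[0,2]]; eigenvalues λ = 2, 5.
Eigenvectors: (-1,1) for λ=2, (1,0) for λ=5.
From the initial condition, c_1 = 3, c_2 = 4.
u(ln 2) = (3)(2^2)(-1) + (4)(2^5)(1) = 116.

116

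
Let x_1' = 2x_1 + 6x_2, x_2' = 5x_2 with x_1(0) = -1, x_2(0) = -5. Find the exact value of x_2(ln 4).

A = [[2,6],[0,5]]; eigenvalues λ = 2, 5.
Eigenvectors: (-1,0) for λ=2, (2,1) for λ=5.
From the initial condition, c_1 = -9, c_2 = -5.
x_2(ln 4) = (-9)(4^2)(0) + (-5)(4^5)(1) = -5120.

-5120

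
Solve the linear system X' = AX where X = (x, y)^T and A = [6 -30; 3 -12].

Coefficient matrix A = [[6, -30], [3, -12]].
Characteristic polynomial det(A - λI) = λ^2 + 6λ + 18 = 0.
Eigenvalues λ = -3 ± 3i (complex conjugate pair).
For λ=-3+3i: an eigenvector is (-3,-1) - i(1,0) = (-3 - i, -1).
A real fundamental pair from Re and Im of e^((-3+3i)t)v: X_1 = e^(-3t)(cos(3t)·(-3,-1) + sin(3t)·(1,0)), X_2 = e^(-3t)(sin(3t)·(-3,-1) - cos(3t)·(1,0)).
General solution: c_1X_1 + c_2X_2.

x(t) = c_1e^(-3t)sin(3t) - 3c_1e^(-3t)cos(3t) - 3c_2e^(-3t)sin(3t) - c_2e^(-3t)cos(3t), y(t) = -c_1e^(-3t)cos(3t) - c_2e^(-3t)sin(3t)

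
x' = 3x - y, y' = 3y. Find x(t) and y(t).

x(t) = -C_1e^(3t) - C_2te^(3t) - 2C_2e^(3t), y(t) = C_2e^(3t)

Coefficient matrix A = [[3, -1], [0, 3]].
Characteristic polynomial det(A - λI) = λ^2 - 6λ + 9 = 0.
Single eigenvalue λ = 3 with algebraic multiplicity 2.
Eigenvector v = (-1,0); generalized eigenvector w with (A-λI)w=v is (-2,1).
General solution: e^(3t)[C_1·v + C_2·(t·v + w)].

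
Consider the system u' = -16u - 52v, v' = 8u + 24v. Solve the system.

u(t) = -3c_1e^(4t)sin(4t) - 2c_1e^(4t)cos(4t) - 2c_2e^(4t)sin(4t) + 3c_2e^(4t)cos(4t), v(t) = c_1e^(4t)sin(4t) + c_1e^(4t)cos(4t) + c_2e^(4t)sin(4t) - c_2e^(4t)cos(4t)

Coefficient matrix A = [[-16, -52], [8, 24]].
Characteristic polynomial det(A - λI) = λ^2 - 8λ + 32 = 0.
Eigenvalues λ = 4 ± 4i (complex conjugate pair).
For λ=4+4i: an eigenvector is (-2,1) - i(-3,1) = (-2 + 3i, 1 - i).
A real fundamental pair from Re and Im of e^((4+4i)t)v: X_1 = e^(4t)(cos(4t)·(-2,1) + sin(4t)·(-3,1)), X_2 = e^(4t)(sin(4t)·(-2,1) - cos(4t)·(-3,1)).
General solution: c_1X_1 + c_2X_2.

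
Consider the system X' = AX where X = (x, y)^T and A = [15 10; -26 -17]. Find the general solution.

x(t) = 2c_1e^(-t)sin(2t) - c_1e^(-t)cos(2t) - c_2e^(-t)sin(2t) - 2c_2e^(-t)cos(2t), y(t) = -3c_1e^(-t)sin(2t) + 2c_1e^(-t)cos(2t) + 2c_2e^(-t)sin(2t) + 3c_2e^(-t)cos(2t)

Coefficient matrix A = [[15, 10], [-26, -17]].
Characteristic polynomial det(A - λI) = λ^2 + 2λ + 5 = 0.
Eigenvalues λ = -1 ± 2i (complex conjugate pair).
For λ=-1+2i: an eigenvector is (-1,2) - i(2,-3) = (-1 - 2i, 2 + 3i).
A real fundamental pair from Re and Im of e^((-1+2i)t)v: X_1 = e^(-t)(cos(2t)·(-1,2) + sin(2t)·(2,-3)), X_2 = e^(-t)(sin(2t)·(-1,2) - cos(2t)·(2,-3)).
General solution: c_1X_1 + c_2X_2.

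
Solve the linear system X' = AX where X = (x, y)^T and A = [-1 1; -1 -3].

Coefficient matrix A = [[-1, 1], [-1, -3]].
Characteristic polynomial det(A - λI) = λ^2 + 4λ + 4 = 0.
Single eigenvalue λ = -2 with algebraic multiplicity 2.
Eigenvector v = (-1,1); generalized eigenvector w with (A-λI)w=v is (-1,0).
General solution: e^(-2t)[K_1·v + K_2·(t·v + w)].

x(t) = -K_1e^(-2t) - K_2te^(-2t) - K_2e^(-2t), y(t) = K_1e^(-2t) + K_2te^(-2t)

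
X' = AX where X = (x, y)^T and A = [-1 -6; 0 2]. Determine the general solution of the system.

x(t) = c_1e^(-t) + 2c_2e^(2t), y(t) = -c_2e^(2t)

Coefficient matrix A = [[-1, -6], [0, 2]].
Characteristic polynomial det(A - λI) = λ^2 - λ - 2 = 0.
Eigenvalues λ = -1, 2.
For λ=-1: (A-λI) row 1 is [0, -6], so an eigenvector is (1, 0).
For λ=2: (A-λI) row 1 is [-3, -6], so an eigenvector is (2, -1).
General solution: c_1e^(-t)(1,0) + c_2e^(2t)(2,-1).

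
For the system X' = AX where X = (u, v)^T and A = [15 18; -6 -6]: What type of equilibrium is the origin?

A = [[15,18],[-6,-6]]; det(A-λI) = λ^2 - 9λ + 18.
λ = 6, 3: both positive.

unstable node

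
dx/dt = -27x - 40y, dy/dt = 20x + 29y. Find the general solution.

Coefficient matrix A = [[-27, -40], [20, 29]].
Characteristic polynomial det(A - λI) = λ^2 - 2λ + 17 = 0.
Eigenvalues λ = 1 ± 4i (complex conjugate pair).
For λ=1+4i: an eigenvector is (-3,2) - i(1,-1) = (-3 - i, 2 + i).
A real fundamental pair from Re and Im of e^((1+4i)t)v: X_1 = e^(t)(cos(4t)·(-3,2) + sin(4t)·(1,-1)), X_2 = e^(t)(sin(4t)·(-3,2) - cos(4t)·(1,-1)).
General solution: c_1X_1 + c_2X_2.

x(t) = c_1e^(t)sin(4t) - 3c_1e^(t)cos(4t) - 3c_2e^(t)sin(4t) - c_2e^(t)cos(4t), y(t) = -c_1e^(t)sin(4t) + 2c_1e^(t)cos(4t) + 2c_2e^(t)sin(4t) + c_2e^(t)cos(4t)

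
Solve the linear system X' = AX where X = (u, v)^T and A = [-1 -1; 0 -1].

u(t) = K_1e^(-t) + K_2te^(-t) - K_2e^(-t), v(t) = -K_2e^(-t)

Coefficient matrix A = [[-1, -1], [0, -1]].
Characteristic polynomial det(A - λI) = λ^2 + 2λ + 1 = 0.
Single eigenvalue λ = -1 with algebraic multiplicity 2.
Eigenvector v = (1,0); generalized eigenvector w with (A-λI)w=v is (-1,-1).
General solution: e^(-t)[K_1·v + K_2·(t·v + w)].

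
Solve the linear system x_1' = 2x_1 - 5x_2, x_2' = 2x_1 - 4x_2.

Coefficient matrix A = [[2, -5], [2, -4]].
Characteristic polynomial det(A - λI) = λ^2 + 2λ + 2 = 0.
Eigenvalues λ = -1 ± i (complex conjugate pair).
For λ=-1+i: an eigenvector is (1,1) - i(-2,-1) = (1 + 2i, 1 + i).
A real fundamental pair from Re and Im of e^((-1+i)t)v: X_1 = e^(-t)(cos(t)·(1,1) + sin(t)·(-2,-1)), X_2 = e^(-t)(sin(t)·(1,1) - cos(t)·(-2,-1)).
General solution: K_1X_1 + K_2X_2.

x_1(t) = -2K_1e^(-t)sin(t) + K_1e^(-t)cos(t) + K_2e^(-t)sin(t) + 2K_2e^(-t)cos(t), x_2(t) = -K_1e^(-t)sin(t) + K_1e^(-t)cos(t) + K_2e^(-t)sin(t) + K_2e^(-t)cos(t)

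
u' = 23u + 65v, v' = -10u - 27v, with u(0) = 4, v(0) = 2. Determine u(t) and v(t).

u(t) = 46e^(-2t)sin(5t) + 4e^(-2t)cos(5t), v(t) = -18e^(-2t)sin(5t) + 2e^(-2t)cos(5t)

Coefficient matrix A = [[23, 65], [-10, -27]].
Characteristic polynomial det(A - λI) = λ^2 + 4λ + 29 = 0.
Eigenvalues λ = -2 ± 5i (complex conjugate pair).
For λ=-2+5i: an eigenvector is (-2,1) - i(3,-1) = (-2 - 3i, 1 + i).
A real fundamental pair from Re and Im of e^((-2+5i)t)v: X_1 = e^(-2t)(cos(5t)·(-2,1) + sin(5t)·(3,-1)), X_2 = e^(-2t)(sin(5t)·(-2,1) - cos(5t)·(3,-1)).
General solution: C_1X_1 + C_2X_2.
Applying u(0)=4, v(0)=2 gives C_1=10, C_2=-8.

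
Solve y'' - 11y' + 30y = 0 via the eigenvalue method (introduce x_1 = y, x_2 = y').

y(t) = K_1e^(5t) + K_2e^(6t)

Let x_1 = y, x_2 = y'. Then x_1' = x_2 and x_2' = -30x_1 + 11x_2.
A = [[0,1],[-30,11]]; det(A-λI) = λ^2 - 11λ + 30.
Eigenvalues λ = 5, 6 with eigenvectors (1,5), (1,6).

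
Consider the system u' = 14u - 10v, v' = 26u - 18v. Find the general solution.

u(t) = 2c_1e^(-2t)sin(2t) - c_1e^(-2t)cos(2t) - c_2e^(-2t)sin(2t) - 2c_2e^(-2t)cos(2t), v(t) = 3c_1e^(-2t)sin(2t) - 2c_1e^(-2t)cos(2t) - 2c_2e^(-2t)sin(2t) - 3c_2e^(-2t)cos(2t)

Coefficient matrix A = [[14, -10], [26, -18]].
Characteristic polynomial det(A - λI) = λ^2 + 4λ + 8 = 0.
Eigenvalues λ = -2 ± 2i (complex conjugate pair).
For λ=-2+2i: an eigenvector is (-1,-2) - i(2,3) = (-1 - 2i, -2 - 3i).
A real fundamental pair from Re and Im of e^((-2+2i)t)v: X_1 = e^(-2t)(cos(2t)·(-1,-2) + sin(2t)·(2,3)), X_2 = e^(-2t)(sin(2t)·(-1,-2) - cos(2t)·(2,3)).
General solution: c_1X_1 + c_2X_2.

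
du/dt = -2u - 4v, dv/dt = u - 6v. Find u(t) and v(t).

Coefficient matrix A = [[-2, -4], [1, -6]].
Characteristic polynomial det(A - λI) = λ^2 + 8λ + 16 = 0.
Single eigenvalue λ = -4 with algebraic multiplicity 2.
Eigenvector v = (-2,-1); generalized eigenvector w with (A-λI)w=v is (3,2).
General solution: e^(-4t)[c_1·v + c_2·(t·v + w)].

u(t) = -2c_1e^(-4t) - 2c_2te^(-4t) + 3c_2e^(-4t), v(t) = -c_1e^(-4t) - c_2te^(-4t) + 2c_2e^(-4t)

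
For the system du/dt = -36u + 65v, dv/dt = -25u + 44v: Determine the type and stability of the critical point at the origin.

unstable spiral

A = [[-36,65],[-25,44]]; det(A-λI) = λ^2 - 8λ + 41.
λ = 4 ± 5i: positive real part.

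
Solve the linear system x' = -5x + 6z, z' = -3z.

x(t) = -3K_1e^(-3t) - K_2e^(-5t), z(t) = -K_1e^(-3t)

Coefficient matrix A = [[-5, 6], [0, -3]].
Characteristic polynomial det(A - λI) = λ^2 + 8λ + 15 = 0.
Eigenvalues λ = -3, -5.
For λ=-3: (A-λI) row 1 is [-2, 6], so an eigenvector is (-3, -1).
For λ=-5: (A-λI) row 1 is [0, 6], so an eigenvector is (-1, 0).
General solution: K_1e^(-3t)(-3,-1) + K_2e^(-5t)(-1,0).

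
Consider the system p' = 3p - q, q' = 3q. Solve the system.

p(t) = -C_1e^(3t) - C_2te^(3t) + C_2e^(3t), q(t) = C_2e^(3t)

Coefficient matrix A = [[3, -1], [0, 3]].
Characteristic polynomial det(A - λI) = λ^2 - 6λ + 9 = 0.
Single eigenvalue λ = 3 with algebraic multiplicity 2.
Eigenvector v = (-1,0); generalized eigenvector w with (A-λI)w=v is (1,1).
General solution: e^(3t)[C_1·v + C_2·(t·v + w)].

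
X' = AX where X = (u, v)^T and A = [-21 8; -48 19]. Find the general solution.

u(t) = -c_1e^(-5t) + c_2e^(3t), v(t) = -2c_1e^(-5t) + 3c_2e^(3t)

Coefficient matrix A = [[-21, 8], [-48, 19]].
Characteristic polynomial det(A - λI) = λ^2 + 2λ - 15 = 0.
Eigenvalues λ = -5, 3.
For λ=-5: (A-λI) row 1 is [-16, 8], so an eigenvector is (-1, -2).
For λ=3: (A-λI) row 1 is [-24, 8], so an eigenvector is (1, 3).
General solution: c_1e^(-5t)(-1,-2) + c_2e^(3t)(1,3).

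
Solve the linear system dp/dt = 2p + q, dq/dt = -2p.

p(t) = C_1e^(t)sin(t) - C_2e^(t)cos(t), q(t) = -C_1e^(t)sin(t) + C_1e^(t)cos(t) + C_2e^(t)sin(t) + C_2e^(t)cos(t)

Coefficient matrix A = [[2, 1], [-2, 0]].
Characteristic polynomial det(A - λI) = λ^2 - 2λ + 2 = 0.
Eigenvalues λ = 1 ± i (complex conjugate pair).
For λ=1+i: an eigenvector is (0,1) - i(1,-1) = (0 - i, 1 + i).
A real fundamental pair from Re and Im of e^((1+i)t)v: X_1 = e^(t)(cos(t)·(0,1) + sin(t)·(1,-1)), X_2 = e^(t)(sin(t)·(0,1) - cos(t)·(1,-1)).
General solution: C_1X_1 + C_2X_2.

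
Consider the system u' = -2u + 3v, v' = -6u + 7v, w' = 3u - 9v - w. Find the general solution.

u(t) = -C_1e^(t) + C_2e^(4t), v(t) = -C_1e^(t) + 2C_2e^(4t), w(t) = 3C_1e^(t) - 3C_2e^(4t) + C_3e^(-t)

Coefficient matrix A = [[-2, 3, 0], [-6, 7, 0], [3, -9, -1]].
det(A - λI) = 0 gives eigenvalues λ = 1, 4, -1.
For λ=1: eigenvector (-1,-1,3).
For λ=4: eigenvector (1,2,-3).
For λ=-1: eigenvector (0,0,1).
General solution: C_1e^(t)(-1,-1,3) + C_2e^(4t)(1,2,-3) + C_3e^(-t)(0,0,1).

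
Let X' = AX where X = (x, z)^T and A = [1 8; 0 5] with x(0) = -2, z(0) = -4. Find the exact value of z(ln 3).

-972

A = [[1,8],[0,5]]; eigenvalues λ = 1, 5.
Eigenvectors: (1,0) for λ=1, (2,1) for λ=5.
From the initial condition, c_1 = 6, c_2 = -4.
z(ln 3) = (6)(3^1)(0) + (-4)(3^5)(1) = -972.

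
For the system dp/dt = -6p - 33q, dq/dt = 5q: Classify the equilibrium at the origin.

saddle

A = [[-6,-33],[0,5]]; det(A-λI) = λ^2 + λ - 30.
λ = 5, -6: opposite signs.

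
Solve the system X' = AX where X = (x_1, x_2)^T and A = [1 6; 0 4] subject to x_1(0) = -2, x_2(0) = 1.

x_1(t) = 2e^(4t) - 4e^(t), x_2(t) = e^(4t)

Coefficient matrix A = [[1, 6], [0, 4]].
Characteristic polynomial det(A - λI) = λ^2 - 5λ + 4 = 0.
Eigenvalues λ = 4, 1.
For λ=4: (A-λI) row 1 is [-3, 6], so an eigenvector is (-2, -1).
For λ=1: (A-λI) row 1 is [0, 6], so an eigenvector is (-1, 0).
General solution: c_1e^(4t)(-2,-1) + c_2e^(t)(-1,0).
Applying x_1(0)=-2, x_2(0)=1 gives c_1=-1, c_2=4.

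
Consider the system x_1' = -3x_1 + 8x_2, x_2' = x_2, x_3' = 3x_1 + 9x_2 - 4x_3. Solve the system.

Coefficient matrix A = [[-3, 8, 0], [0, 1, 0], [3, 9, -4]].
det(A - λI) = 0 gives eigenvalues λ = -4, -3, 1.
For λ=-4: eigenvector (0,0,-1).
For λ=-3: eigenvector (1,0,3).
For λ=1: eigenvector (2,1,3).
General solution: c_1e^(-4t)(0,0,-1) + c_2e^(-3t)(1,0,3) + c_3e^(t)(2,1,3).

x_1(t) = c_2e^(-3t) + 2c_3e^(t), x_2(t) = c_3e^(t), x_3(t) = -c_1e^(-4t) + 3c_2e^(-3t) + 3c_3e^(t)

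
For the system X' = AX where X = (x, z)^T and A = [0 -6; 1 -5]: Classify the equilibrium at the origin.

A = [[0,-6],[1,-5]]; det(A-λI) = λ^2 + 5λ + 6.
λ = -2, -3: both negative.

stable node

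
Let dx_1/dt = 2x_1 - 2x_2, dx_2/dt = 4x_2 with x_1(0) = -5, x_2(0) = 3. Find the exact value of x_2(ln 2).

A = [[2,-2],[0,4]]; eigenvalues λ = 4, 2.
Eigenvectors: (1,-1) for λ=4, (-1,0) for λ=2.
From the initial condition, c_1 = -3, c_2 = 2.
x_2(ln 2) = (-3)(2^4)(-1) + (2)(2^2)(0) = 48.

48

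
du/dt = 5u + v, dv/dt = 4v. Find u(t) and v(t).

u(t) = c_1e^(4t) - c_2e^(5t), v(t) = -c_1e^(4t)

Coefficient matrix A = [[5, 1], [0, 4]].
Characteristic polynomial det(A - λI) = λ^2 - 9λ + 20 = 0.
Eigenvalues λ = 4, 5.
For λ=4: (A-λI) row 1 is [1, 1], so an eigenvector is (1, -1).
For λ=5: (A-λI) row 1 is [0, 1], so an eigenvector is (-1, 0).
General solution: c_1e^(4t)(1,-1) + c_2e^(5t)(-1,0).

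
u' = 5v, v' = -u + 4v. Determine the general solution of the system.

Coefficient matrix A = [[0, 5], [-1, 4]].
Characteristic polynomial det(A - λI) = λ^2 - 4λ + 5 = 0.
Eigenvalues λ = 2 ± i (complex conjugate pair).
For λ=2+i: an eigenvector is (-1,0) - i(2,1) = (-1 - 2i, 0 - i).
A real fundamental pair from Re and Im of e^((2+i)t)v: X_1 = e^(2t)(cos(t)·(-1,0) + sin(t)·(2,1)), X_2 = e^(2t)(sin(t)·(-1,0) - cos(t)·(2,1)).
General solution: C_1X_1 + C_2X_2.

u(t) = 2C_1e^(2t)sin(t) - C_1e^(2t)cos(t) - C_2e^(2t)sin(t) - 2C_2e^(2t)cos(t), v(t) = C_1e^(2t)sin(t) - C_2e^(2t)cos(t)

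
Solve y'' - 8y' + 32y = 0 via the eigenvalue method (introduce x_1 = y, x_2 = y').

y(t) = C_1e^(4t)cos(4t) + C_2e^(4t)sin(4t)

Let x_1 = y, x_2 = y'. Then x_1' = x_2 and x_2' = -32x_1 + 8x_2.
A = [[0,1],[-32,8]]; det(A-λI) = λ^2 - 8λ + 32.
Eigenvalues λ = 4 ± 4i.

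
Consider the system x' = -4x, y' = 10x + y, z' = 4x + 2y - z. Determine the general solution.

Coefficient matrix A = [[-4, 0, 0], [10, 1, 0], [4, 2, -1]].
det(A - λI) = 0 gives eigenvalues λ = -4, 1, -1.
For λ=-4: eigenvector (1,-2,0).
For λ=1: eigenvector (0,1,1).
For λ=-1: eigenvector (0,0,1).
General solution: C_1e^(-4t)(1,-2,0) + C_2e^(t)(0,1,1) + C_3e^(-t)(0,0,1).

x(t) = C_1e^(-4t), y(t) = -2C_1e^(-4t) + C_2e^(t), z(t) = C_2e^(t) + C_3e^(-t)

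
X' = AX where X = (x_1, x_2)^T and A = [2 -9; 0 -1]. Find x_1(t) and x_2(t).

x_1(t) = 3C_1e^(-t) + C_2e^(2t), x_2(t) = C_1e^(-t)

Coefficient matrix A = [[2, -9], [0, -1]].
Characteristic polynomial det(A - λI) = λ^2 - λ - 2 = 0.
Eigenvalues λ = -1, 2.
For λ=-1: (A-λI) row 1 is [3, -9], so an eigenvector is (3, 1).
For λ=2: (A-λI) row 1 is [0, -9], so an eigenvector is (1, 0).
General solution: C_1e^(-t)(3,1) + C_2e^(2t)(1,0).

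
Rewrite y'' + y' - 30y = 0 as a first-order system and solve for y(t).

y(t) = C_1e^(-6t) + C_2e^(5t)

Let x_1 = y, x_2 = y'. Then x_1' = x_2 and x_2' = 30x_1 - x_2.
A = [[0,1],[30,-1]]; det(A-λI) = λ^2 + λ - 30.
Eigenvalues λ = -6, 5 with eigenvectors (1,-6), (1,5).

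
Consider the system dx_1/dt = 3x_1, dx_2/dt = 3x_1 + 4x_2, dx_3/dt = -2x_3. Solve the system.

x_1(t) = -K_3e^(3t), x_2(t) = K_1e^(4t) + 3K_3e^(3t), x_3(t) = K_2e^(-2t)

Coefficient matrix A = [[3, 0, 0], [3, 4, 0], [0, 0, -2]].
det(A - λI) = 0 gives eigenvalues λ = 4, -2, 3.
For λ=4: eigenvector (0,1,0).
For λ=-2: eigenvector (0,0,1).
For λ=3: eigenvector (-1,3,0).
General solution: K_1e^(4t)(0,1,0) + K_2e^(-2t)(0,0,1) + K_3e^(3t)(-1,3,0).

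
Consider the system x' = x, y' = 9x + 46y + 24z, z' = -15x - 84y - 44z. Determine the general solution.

x(t) = K_1e^(t), y(t) = -5K_1e^(t) + K_2e^(-2t) + 4K_3e^(4t), z(t) = 9K_1e^(t) - 2K_2e^(-2t) - 7K_3e^(4t)

Coefficient matrix A = [[1, 0, 0], [9, 46, 24], [-15, -84, -44]].
det(A - λI) = 0 gives eigenvalues λ = 1, -2, 4.
For λ=1: eigenvector (1,-5,9).
For λ=-2: eigenvector (0,1,-2).
For λ=4: eigenvector (0,4,-7).
General solution: K_1e^(t)(1,-5,9) + K_2e^(-2t)(0,1,-2) + K_3e^(4t)(0,4,-7).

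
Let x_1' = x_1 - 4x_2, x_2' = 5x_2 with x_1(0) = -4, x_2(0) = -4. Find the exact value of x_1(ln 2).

A = [[1,-4],[0,5]]; eigenvalues λ = 5, 1.
Eigenvectors: (1,-1) for λ=5, (-1,0) for λ=1.
From the initial condition, c_1 = 4, c_2 = 8.
x_1(ln 2) = (4)(2^5)(1) + (8)(2^1)(-1) = 112.

112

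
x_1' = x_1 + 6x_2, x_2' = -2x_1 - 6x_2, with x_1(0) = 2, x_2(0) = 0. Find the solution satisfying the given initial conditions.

Coefficient matrix A = [[1, 6], [-2, -6]].
Characteristic polynomial det(A - λI) = λ^2 + 5λ + 6 = 0.
Eigenvalues λ = -2, -3.
For λ=-2: (A-λI) row 1 is [3, 6], so an eigenvector is (2, -1).
For λ=-3: (A-λI) row 1 is [4, 6], so an eigenvector is (-3, 2).
General solution: K_1e^(-2t)(2,-1) + K_2e^(-3t)(-3,2).
Applying x_1(0)=2, x_2(0)=0 gives K_1=4, K_2=2.

x_1(t) = 8e^(-2t) - 6e^(-3t), x_2(t) = -4e^(-2t) + 4e^(-3t)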